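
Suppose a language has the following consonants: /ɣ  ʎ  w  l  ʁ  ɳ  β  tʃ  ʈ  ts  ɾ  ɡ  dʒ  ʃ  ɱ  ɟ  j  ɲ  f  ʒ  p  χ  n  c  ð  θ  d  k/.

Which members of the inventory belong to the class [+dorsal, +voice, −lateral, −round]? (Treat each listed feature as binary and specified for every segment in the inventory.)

Checking each segment against [+dorsal], [+voice], [−lateral], [−round]: /ɣ/ (voiced velar fricative), /ʁ/ (voiced uvular fricative), /ɡ/ (voiced velar stop), /ɟ/ (voiced palatal stop), /j/ (palatal glide), /ɲ/ (palatal nasal) satisfy every feature; every other segment in the inventory fails at least one.

ɣ, ʁ, ɡ, ɟ, j, ɲ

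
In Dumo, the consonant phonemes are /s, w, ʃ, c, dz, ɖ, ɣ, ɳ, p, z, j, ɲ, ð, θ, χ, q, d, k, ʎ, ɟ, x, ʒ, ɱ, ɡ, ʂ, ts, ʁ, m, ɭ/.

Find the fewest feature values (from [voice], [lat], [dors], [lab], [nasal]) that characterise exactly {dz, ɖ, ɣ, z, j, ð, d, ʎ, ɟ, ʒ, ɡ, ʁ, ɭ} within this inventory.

[+voice, −nasal, −lab]

/dz, ɖ, ɣ, z, j, ð, d, ʎ, ɟ, ʒ, ɡ, ʁ, ɭ/ are all [+voice], [−nasal], [−labial], and no other segment in the inventory matches all three values. Dropping any one of them over-generates: [−nasal, −labial] alone would also admit /s, ʃ, c, θ, …/; [+voice, −labial] alone would also admit /ɳ, ɲ/; [+voice, −nasal] alone would also admit /w/. No other combination of two listed features picks out exactly this set either, so fewer than three features will not do.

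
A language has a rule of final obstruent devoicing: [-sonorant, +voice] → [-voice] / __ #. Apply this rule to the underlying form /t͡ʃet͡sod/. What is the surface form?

The only segment in the rule's environment that also matches [-sonorant, +voice] is /d/. Applying [-voice] turns the voiced alveolar stop into /t/ (voiceless alveolar stop), giving [t͡ʃet͡sot].

[t͡ʃet͡sot]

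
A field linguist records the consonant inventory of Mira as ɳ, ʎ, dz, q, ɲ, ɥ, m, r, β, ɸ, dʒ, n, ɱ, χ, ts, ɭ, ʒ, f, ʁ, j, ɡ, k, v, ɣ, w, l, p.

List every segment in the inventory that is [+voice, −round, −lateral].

ɳ, dz, ɲ, m, r, β, dʒ, n, ɱ, ʒ, ʁ, j, ɡ, v, ɣ

Checking each segment against [+voice], [−round], [−lateral]: /ɳ/ (retroflex nasal), /dz/ (voiced alveolar affricate), /ɲ/ (palatal nasal), /m/ (bilabial nasal), /r/ (alveolar trill), /β/ (voiced bilabial fricative), among others, satisfy every feature; every other segment in the inventory fails at least one.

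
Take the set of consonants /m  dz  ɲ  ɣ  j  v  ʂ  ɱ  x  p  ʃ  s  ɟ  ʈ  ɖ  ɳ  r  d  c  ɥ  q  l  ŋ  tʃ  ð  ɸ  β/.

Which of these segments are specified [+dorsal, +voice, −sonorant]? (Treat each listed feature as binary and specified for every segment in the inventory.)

Eliminate segments failing any feature: /m, dz, v, ʂ, ɱ, p, ʃ, s, ʈ, ɖ, ɳ, r, d, l, tʃ, ð, ɸ, β/ are [−dorsal]; /ɲ, j, ɥ, ŋ/ are [+sonorant]; /x, c, q/ are [−voice]. The remaining /ɣ, ɟ/ satisfy [+dorsal], [+voice], [−sonorant].

ɣ, ɟ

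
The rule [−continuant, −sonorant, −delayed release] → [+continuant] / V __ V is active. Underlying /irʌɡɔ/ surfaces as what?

[irʌɣɔ]

The only segment in the rule's environment that also matches [−continuant, −sonorant, −delayed release] is /ɡ/. Applying [+continuant] turns the voiced velar stop into /ɣ/ (voiced velar fricative), giving [irʌɣɔ].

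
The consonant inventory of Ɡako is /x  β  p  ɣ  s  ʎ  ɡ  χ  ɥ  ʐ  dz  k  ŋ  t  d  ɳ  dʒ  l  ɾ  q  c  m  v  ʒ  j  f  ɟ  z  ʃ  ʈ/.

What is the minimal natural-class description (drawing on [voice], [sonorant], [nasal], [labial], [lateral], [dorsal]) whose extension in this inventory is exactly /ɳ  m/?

[+nasal, -dorsal]

/ɳ, m/ are all [+nasal], [-dorsal], and no other segment in the inventory matches both values. Dropping any one of them over-generates: [-dorsal] alone would also admit /β, p, s, ʐ, …/; [+nasal] alone would also admit /ŋ/. No other single listed feature picks out exactly this set either, so fewer than two features will not do.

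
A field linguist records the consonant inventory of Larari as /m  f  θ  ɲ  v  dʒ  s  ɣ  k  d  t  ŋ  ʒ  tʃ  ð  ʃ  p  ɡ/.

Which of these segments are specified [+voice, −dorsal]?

m, v, dʒ, d, ʒ, ð

Among the inventory, the [+voice] segments are /m, ɲ, v, dʒ, ɣ, d, ŋ, ʒ, ð, ɡ/.
Among these, [−dorsal] leaves /m, v, dʒ, d, ʒ, ð/.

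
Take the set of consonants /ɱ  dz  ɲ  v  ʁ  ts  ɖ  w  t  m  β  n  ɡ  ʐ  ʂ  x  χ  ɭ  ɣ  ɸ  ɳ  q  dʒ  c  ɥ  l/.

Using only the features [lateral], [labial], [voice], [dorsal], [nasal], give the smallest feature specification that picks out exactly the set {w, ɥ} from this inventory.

[+labial, +dorsal]

The class [+labial], [+dorsal] has exactly /w, ɥ/ as its extension in this inventory. No smaller conjunction from the listed features achieves this: [+dorsal] alone would also admit /ɲ, ʁ, ɡ, x, …/; [+labial] alone would also admit /ɱ, v, m, β, …/; and checking the remaining single features turns up none with this extension.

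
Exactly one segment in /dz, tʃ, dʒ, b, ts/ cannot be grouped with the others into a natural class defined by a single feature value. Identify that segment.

/dz, tʃ, ts, dʒ/ are all [+delayed release], but /b/ (voiced bilabial stop) is [−delayed release]. No other single segment can be removed to leave a set sharing one feature value that the removed segment lacks, so /b/ is the odd one out.

b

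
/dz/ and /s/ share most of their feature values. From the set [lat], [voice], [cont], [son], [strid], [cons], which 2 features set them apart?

The two segments share [-lateral], [-sonorant], [+strident], [+consonantal]. The only features from the list on which they differ: /dz/ is [+voice] while /s/ is [-voice]; /dz/ is [-continuant] while /s/ is [+continuant].

[voice], [continuant]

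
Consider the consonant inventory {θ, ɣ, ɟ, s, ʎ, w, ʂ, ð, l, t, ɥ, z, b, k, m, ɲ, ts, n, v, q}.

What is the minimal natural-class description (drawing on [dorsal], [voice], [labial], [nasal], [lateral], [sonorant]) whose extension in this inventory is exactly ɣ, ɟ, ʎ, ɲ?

/ɣ, ɟ, ʎ, ɲ/ are all [+voice], [−labial], [+dorsal], and no other segment in the inventory matches all three values. Dropping any one of them over-generates: [−labial, +dorsal] alone would also admit /k, q/; [+voice, +dorsal] alone would also admit /w, ɥ/; [+voice, −labial] alone would also admit /ð, l, z, n/. No other combination of two listed features picks out exactly this set either, so fewer than three features will not do.

[+voice, −labial, +dorsal]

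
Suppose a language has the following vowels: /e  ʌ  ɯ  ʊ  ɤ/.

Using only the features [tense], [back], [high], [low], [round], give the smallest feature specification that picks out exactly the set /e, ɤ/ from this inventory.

Every target segment is [−high], [+tense]; each remaining inventory member fails at least one of these. Each conjunct is needed — [+tense] alone would also admit /ɯ/; [−high] alone would also admit /ʌ/ — and no other single listed feature has exactly this extension, so two is the minimum.

[−high, +tense]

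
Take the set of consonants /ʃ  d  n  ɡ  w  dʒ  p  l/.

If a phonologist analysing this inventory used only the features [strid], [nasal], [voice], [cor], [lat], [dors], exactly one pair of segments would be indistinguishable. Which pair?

w, ɡ

Both /w/ and /ɡ/ are [−strident], [−nasal], [+voice], [−coronal], [−lateral], [+dorsal]. Since the list omits [sonorant], [continuant], [labial] and [round] — which do distinguish the labial-velar glide from the voiced velar stop — this pair collapses; all other pairs remain distinct.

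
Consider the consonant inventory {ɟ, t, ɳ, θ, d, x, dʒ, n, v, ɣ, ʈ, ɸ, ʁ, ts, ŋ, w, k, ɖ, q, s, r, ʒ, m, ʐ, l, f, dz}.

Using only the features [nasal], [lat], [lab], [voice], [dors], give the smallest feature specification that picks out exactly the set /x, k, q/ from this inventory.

The class [−voice], [+dorsal] has exactly /x, k, q/ as its extension in this inventory. No smaller conjunction from the listed features achieves this: [+dorsal] alone would also admit /ɟ, ɣ, ʁ, ŋ, …/; [−voice] alone would also admit /t, θ, ʈ, ɸ, …/; and checking the remaining single features turns up none with this extension.

[−voice, +dors]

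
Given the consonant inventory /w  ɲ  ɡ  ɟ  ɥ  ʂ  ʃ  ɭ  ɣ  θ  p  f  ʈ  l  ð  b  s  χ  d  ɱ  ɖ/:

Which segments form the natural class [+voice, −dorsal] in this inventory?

ɭ, l, ð, b, d, ɱ, ɖ

Eliminate segments failing any feature: /w, ɲ, ɡ, ɟ, ɥ, ɣ/ are [+dorsal]; /ʂ, ʃ, θ, p, f, ʈ, s, χ/ are [−voice]. The remaining /ɭ, l, ð, b, d, ɱ, ɖ/ satisfy [+voice], [−dorsal].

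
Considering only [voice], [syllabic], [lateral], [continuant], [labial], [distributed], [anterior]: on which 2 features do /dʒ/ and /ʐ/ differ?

[continuant], [distributed]

The two segments share [+voice], [-syllabic], [-lateral], [-labial], [-anterior]. The only features from the list on which they differ: /dʒ/ is [-continuant] while /ʐ/ is [+continuant]; /dʒ/ is [+distributed] while /ʐ/ is [-distributed].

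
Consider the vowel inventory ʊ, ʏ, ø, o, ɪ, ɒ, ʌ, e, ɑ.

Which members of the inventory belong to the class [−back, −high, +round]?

ø

Eliminate segments failing any feature: /ʊ, o, ɒ, ʌ, ɑ/ are [+back]; /ʏ, ɪ/ are [+high]; /e/ is [−round]. The remaining /ø/ satisfy [−back], [−high], [+round].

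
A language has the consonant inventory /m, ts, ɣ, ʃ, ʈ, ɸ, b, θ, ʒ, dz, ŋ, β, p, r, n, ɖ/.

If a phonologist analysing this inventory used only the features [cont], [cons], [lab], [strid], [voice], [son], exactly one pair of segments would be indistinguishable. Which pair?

/n/ (alveolar nasal) and /ŋ/ (velar nasal) are both [-continuant], [+consonantal], [-labial], [-strident], [+voice], [+sonorant], so none of the listed features separates them. (They do differ in [coronal] and [dorsal], which are not among the given features.) Every other pair in the inventory differs on at least one listed feature.

n, ŋ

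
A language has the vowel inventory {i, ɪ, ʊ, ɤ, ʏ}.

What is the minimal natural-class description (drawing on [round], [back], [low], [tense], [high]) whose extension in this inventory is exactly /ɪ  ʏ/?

Every target segment is [−back], [−tense]; each remaining inventory member fails at least one of these. Each conjunct is needed — [−tense] alone would also admit /ʊ/; [−back] alone would also admit /i/ — and no other single listed feature has exactly this extension, so two is the minimum.

[−back, −tense]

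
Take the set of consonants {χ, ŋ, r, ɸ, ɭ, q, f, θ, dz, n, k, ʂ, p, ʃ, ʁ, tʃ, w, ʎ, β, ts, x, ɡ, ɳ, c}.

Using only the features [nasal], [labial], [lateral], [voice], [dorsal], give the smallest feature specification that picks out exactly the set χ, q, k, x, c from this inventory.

Every target segment is [-voice], [+dorsal]; each remaining inventory member fails at least one of these. Each conjunct is needed — [+dorsal] alone would also admit /ŋ, ʁ, w, ʎ, …/; [-voice] alone would also admit /ɸ, f, θ, ʂ, …/ — and no other single listed feature has exactly this extension, so two is the minimum.

[-voice, +dorsal]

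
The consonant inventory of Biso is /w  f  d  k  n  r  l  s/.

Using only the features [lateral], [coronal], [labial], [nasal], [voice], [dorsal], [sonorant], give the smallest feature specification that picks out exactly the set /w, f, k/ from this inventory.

[−coronal]

Every target segment is [−coronal] and no other inventory member is, so one feature is enough.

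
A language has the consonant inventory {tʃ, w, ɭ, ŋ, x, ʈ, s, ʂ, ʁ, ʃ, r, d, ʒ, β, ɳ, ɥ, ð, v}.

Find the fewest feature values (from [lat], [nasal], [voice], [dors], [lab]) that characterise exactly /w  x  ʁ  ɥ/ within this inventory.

[−nasal, +dors]

The class [−nasal], [+dorsal] has exactly /w, x, ʁ, ɥ/ as its extension in this inventory. No smaller conjunction from the listed features achieves this: [+dorsal] alone would also admit /ŋ/; [−nasal] alone would also admit /tʃ, ɭ, ʈ, s, …/; and checking the remaining single features turns up none with this extension.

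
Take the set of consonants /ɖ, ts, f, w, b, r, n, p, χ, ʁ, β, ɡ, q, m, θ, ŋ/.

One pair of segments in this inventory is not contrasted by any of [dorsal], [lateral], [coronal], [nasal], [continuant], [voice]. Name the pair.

ʁ, w

On the given features, /ʁ/ and /w/ have an identical profile: [+dorsal], [−lateral], [−coronal], [−nasal], [+continuant], [+voice]. No other two segments in the inventory coincide on all 6 features. (They do differ in [labial], [round] and [high], which are not among the given features.)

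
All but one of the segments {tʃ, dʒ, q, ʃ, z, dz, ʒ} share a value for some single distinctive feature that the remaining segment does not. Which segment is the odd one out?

q

[strident] (equivalently [coronal], [dorsal]) groups all but one: /z, dʒ, dz, tʃ, ʃ, ʒ/ share [+strident] while /q/ (voiceless uvular stop) alone is [-strident]. Removing any other segment would not leave a single-feature class that excludes it.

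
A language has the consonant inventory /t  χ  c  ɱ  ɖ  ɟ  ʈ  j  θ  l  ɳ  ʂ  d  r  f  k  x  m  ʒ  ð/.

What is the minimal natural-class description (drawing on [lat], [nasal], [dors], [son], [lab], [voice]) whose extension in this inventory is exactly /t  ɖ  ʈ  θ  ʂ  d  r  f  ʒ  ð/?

[-nasal, -lat, -dors]

The class [-nasal], [-lateral], [-dorsal] has exactly /t, ɖ, ʈ, θ, ʂ, d, r, f, ʒ, ð/ as its extension in this inventory. No smaller conjunction from the listed features achieves this: [-lateral, -dorsal] alone would also admit /ɱ, ɳ, m/; [-nasal, -dorsal] alone would also admit /l/; [-nasal, -lateral] alone would also admit /χ, c, ɟ, j, …/; and checking the remaining two-feature bundles turns up none with this extension.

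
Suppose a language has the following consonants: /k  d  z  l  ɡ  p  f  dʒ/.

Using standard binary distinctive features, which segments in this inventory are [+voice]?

The feature [voice] marks segments produced with vocal-fold vibration. In this inventory /d, z, l, ɡ, dʒ/ have that property, so they are [+voice]; /k, p, f/ are [−voice].

d, z, l, ɡ, dʒ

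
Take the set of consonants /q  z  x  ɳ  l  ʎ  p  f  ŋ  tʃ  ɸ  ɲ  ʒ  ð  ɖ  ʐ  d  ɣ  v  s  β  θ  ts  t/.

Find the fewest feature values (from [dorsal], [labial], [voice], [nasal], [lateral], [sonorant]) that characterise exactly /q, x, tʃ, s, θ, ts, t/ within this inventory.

/q, x, tʃ, s, θ, ts, t/ are all [-voice], [-labial], and no other segment in the inventory matches both values. Dropping any one of them over-generates: [-labial] alone would also admit /z, ɳ, l, ʎ, …/; [-voice] alone would also admit /p, f, ɸ/. No other single listed feature picks out exactly this set either, so fewer than two features will not do.

[-voice, -labial]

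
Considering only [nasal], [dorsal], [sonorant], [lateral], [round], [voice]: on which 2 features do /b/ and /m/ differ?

[sonorant], [nasal]

/b/ (voiced bilabial stop) and /m/ (bilabial nasal) agree on [−dorsal], [−lateral], [−round], [+voice]. They differ on [sonorant] (/b/ [−], /m/ [+]), [nasal] (/b/ [−], /m/ [+]).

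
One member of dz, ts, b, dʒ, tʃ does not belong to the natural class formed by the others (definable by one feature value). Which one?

b

[delayed release] (equivalently [strident], [labial], [coronal]) groups all but one: /dz, tʃ, dʒ, ts/ share [+delayed release] while /b/ (voiced bilabial stop) alone is [−delayed release]. Removing any other segment would not leave a single-feature class that excludes it.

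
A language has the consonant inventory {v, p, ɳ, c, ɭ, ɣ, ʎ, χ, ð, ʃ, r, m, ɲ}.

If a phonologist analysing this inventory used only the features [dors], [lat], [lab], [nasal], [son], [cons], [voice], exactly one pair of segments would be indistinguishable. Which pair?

c, χ

On the given features, /c/ and /χ/ have an identical profile: [+dorsal], [-lateral], [-labial], [-nasal], [-sonorant], [+consonantal], [-voice]. No other two segments in the inventory coincide on all 7 features. (They do differ in [continuant], [high] and [back], which are not among the given features.)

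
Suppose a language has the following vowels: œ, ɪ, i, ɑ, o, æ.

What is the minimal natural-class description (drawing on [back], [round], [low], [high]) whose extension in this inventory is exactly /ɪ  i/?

/ɪ, i/ are exactly the [+high] segments in the inventory, so a single feature suffices.

[+high]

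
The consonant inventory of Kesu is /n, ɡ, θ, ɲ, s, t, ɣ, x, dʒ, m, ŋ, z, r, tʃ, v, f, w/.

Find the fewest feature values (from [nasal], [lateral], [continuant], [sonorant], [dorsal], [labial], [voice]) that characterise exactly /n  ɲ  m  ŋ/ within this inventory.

The target set is precisely the extension of [+nasal] in this inventory.

[+nasal]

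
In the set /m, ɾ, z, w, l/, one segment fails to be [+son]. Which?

z

/z/ is the voiced alveolar fricative, which is [−sonorant]; the rest — /ɾ, l, m, w/ — are [+sonorant].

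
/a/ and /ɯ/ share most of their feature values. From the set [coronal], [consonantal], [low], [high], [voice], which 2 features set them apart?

[high], [low]

/a/ is the low unrounded vowel and /ɯ/ is the high back unrounded vowel. Both are [−coronal], [−consonantal], [+voice]. /a/ is [−high] while /ɯ/ is [+high]; /a/ is [+low] while /ɯ/ is [−low], so the distinguishing features are [high], [low].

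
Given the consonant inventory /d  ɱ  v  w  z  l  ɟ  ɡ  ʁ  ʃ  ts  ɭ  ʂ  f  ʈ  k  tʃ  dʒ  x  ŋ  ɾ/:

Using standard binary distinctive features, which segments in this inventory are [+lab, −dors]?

Checking each segment against [+labial], [−dorsal]: /ɱ/ (labiodental nasal), /v/ (voiced labiodental fricative), /f/ (voiceless labiodental fricative) satisfy every feature; every other segment in the inventory fails at least one.

ɱ, v, f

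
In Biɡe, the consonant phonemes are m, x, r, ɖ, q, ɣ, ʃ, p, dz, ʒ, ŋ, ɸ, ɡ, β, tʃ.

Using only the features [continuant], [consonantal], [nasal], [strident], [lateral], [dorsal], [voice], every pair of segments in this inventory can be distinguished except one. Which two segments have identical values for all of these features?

/r/ (alveolar trill) and /β/ (voiced bilabial fricative) are both [+continuant], [+consonantal], [-nasal], [-strident], [-lateral], [-dorsal], [+voice], so none of the listed features separates them. (They do differ in [sonorant], [labial] and [coronal], which are not among the given features.) Every other pair in the inventory differs on at least one listed feature.

r, β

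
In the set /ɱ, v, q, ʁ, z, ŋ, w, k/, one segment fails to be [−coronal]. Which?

z

/ɱ, w, q, ŋ, k, ʁ, v/ are all [−coronal]; /z/ (voiced alveolar fricative) is [+coronal].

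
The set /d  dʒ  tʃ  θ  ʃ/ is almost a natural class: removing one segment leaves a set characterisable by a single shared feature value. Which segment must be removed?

/tʃ, θ, dʒ, ʃ/ are all [+distributed], but /d/ (voiced alveolar stop) is [-distributed]. No other single segment can be removed to leave a set sharing one feature value that the removed segment lacks, so /d/ is the odd one out.

d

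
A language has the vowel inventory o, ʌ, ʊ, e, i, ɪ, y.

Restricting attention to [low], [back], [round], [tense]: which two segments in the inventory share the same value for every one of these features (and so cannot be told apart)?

i, e

On the given features, /i/ and /e/ have an identical profile: [-low], [-back], [-round], [+tense]. No other two segments in the inventory coincide on all 4 features. (They do differ in [high], which is not among the given features.)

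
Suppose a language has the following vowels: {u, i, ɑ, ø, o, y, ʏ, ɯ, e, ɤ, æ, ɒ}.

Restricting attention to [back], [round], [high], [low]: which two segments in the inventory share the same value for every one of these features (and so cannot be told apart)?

ʏ, y

Both /ʏ/ and /y/ are [-back], [+round], [+high], [-low]. Since the list omits [tense] — which does distinguish the high front rounded lax vowel from the high front rounded tense vowel — this pair collapses; all other pairs remain distinct.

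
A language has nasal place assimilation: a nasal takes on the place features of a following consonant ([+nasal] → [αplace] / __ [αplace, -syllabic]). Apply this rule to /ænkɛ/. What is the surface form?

[æŋkɛ]

The only nasal preceding a consonant is /n/ before /k/. /k/ is [+dorsal], so /n/ → /ŋ/, giving [æŋkɛ].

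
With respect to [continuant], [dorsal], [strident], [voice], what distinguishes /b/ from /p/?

[voice]

The two segments share [−continuant], [−dorsal], [−strident]. The only feature from the list on which they differ: /b/ is [+voice] while /p/ is [−voice].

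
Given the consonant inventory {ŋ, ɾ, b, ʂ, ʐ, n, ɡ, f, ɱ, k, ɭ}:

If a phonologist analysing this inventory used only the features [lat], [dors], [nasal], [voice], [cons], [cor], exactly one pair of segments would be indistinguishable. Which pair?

ɾ, ʐ

On the given features, /ɾ/ and /ʐ/ have an identical profile: [-lateral], [-dorsal], [-nasal], [+voice], [+consonantal], [+coronal]. No other two segments in the inventory coincide on all 6 features. (They do differ in [sonorant], [strident] and [anterior], which are not among the given features.)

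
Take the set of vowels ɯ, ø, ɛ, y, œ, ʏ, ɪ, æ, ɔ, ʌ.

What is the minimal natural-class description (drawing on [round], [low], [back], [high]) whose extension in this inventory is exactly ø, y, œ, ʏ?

[−back, +round]

Every target segment is [−back], [+round]; each remaining inventory member fails at least one of these. Each conjunct is needed — [+round] alone would also admit /ɔ/; [−back] alone would also admit /ɛ, ɪ, æ/ — and no other single listed feature has exactly this extension, so two is the minimum.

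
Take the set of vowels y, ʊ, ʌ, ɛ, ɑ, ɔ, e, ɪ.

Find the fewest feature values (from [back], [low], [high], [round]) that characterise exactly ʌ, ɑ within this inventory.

[+back, −round]

The class [+back], [−round] has exactly /ʌ, ɑ/ as its extension in this inventory. No smaller conjunction from the listed features achieves this: [−round] alone would also admit /ɛ, e, ɪ/; [+back] alone would also admit /ʊ, ɔ/; and checking the remaining single features turns up none with this extension.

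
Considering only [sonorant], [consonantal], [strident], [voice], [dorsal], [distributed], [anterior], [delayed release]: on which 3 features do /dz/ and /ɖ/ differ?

[strident], [delayed release], [anterior]

/dz/ (voiced alveolar affricate) and /ɖ/ (voiced retroflex stop) agree on [-sonorant], [+consonantal], [+voice], [-dorsal], [-distributed]. They differ on [strident] (/dz/ [+], /ɖ/ [-]), [delayed release] (/dz/ [+], /ɖ/ [-]), [anterior] (/dz/ [+], /ɖ/ [-]).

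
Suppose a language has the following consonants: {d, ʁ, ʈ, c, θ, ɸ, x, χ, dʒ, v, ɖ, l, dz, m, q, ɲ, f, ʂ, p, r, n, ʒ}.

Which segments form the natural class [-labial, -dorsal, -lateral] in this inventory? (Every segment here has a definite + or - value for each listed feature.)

Among the inventory, the [-labial] segments are /d, ʁ, ʈ, c, θ, x, χ, dʒ, ɖ, l, dz, q, ɲ, ʂ, r, n, ʒ/.
Intersecting with [-dorsal] gives /d, ʈ, θ, dʒ, ɖ, l, dz, ʂ, r, n, ʒ/.
Within that set, [-lateral] leaves /d, ʈ, θ, dʒ, ɖ, dz, ʂ, r, n, ʒ/.

d, ʈ, θ, dʒ, ɖ, dz, ʂ, r, n, ʒ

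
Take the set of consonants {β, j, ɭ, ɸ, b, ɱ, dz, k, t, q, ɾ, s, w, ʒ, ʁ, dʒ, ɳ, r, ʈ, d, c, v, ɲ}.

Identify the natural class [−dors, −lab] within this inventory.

ɭ, dz, t, ɾ, s, ʒ, dʒ, ɳ, r, ʈ, d

Checking each segment against [−dorsal], [−labial]: /ɭ/ (retroflex lateral approximant), /dz/ (voiced alveolar affricate), /t/ (voiceless alveolar stop), /ɾ/ (alveolar tap), /s/ (voiceless alveolar fricative), /ʒ/ (voiced postalveolar fricative), among others, satisfy every feature; every other segment in the inventory fails at least one.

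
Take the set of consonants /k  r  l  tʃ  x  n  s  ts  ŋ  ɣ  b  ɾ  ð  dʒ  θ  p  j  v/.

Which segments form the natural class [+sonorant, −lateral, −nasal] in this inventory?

r, ɾ, j

Eliminate segments failing any feature: /k, tʃ, x, s, ts, ɣ, b, ð, dʒ, θ, p, v/ are [−sonorant]; /l/ is [+lateral]; /n, ŋ/ are [+nasal]. The remaining /r, ɾ, j/ satisfy [+sonorant], [−lateral], [−nasal].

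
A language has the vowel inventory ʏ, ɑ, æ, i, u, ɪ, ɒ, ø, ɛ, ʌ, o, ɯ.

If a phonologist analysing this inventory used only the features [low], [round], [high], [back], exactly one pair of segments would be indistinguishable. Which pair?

/ɪ/ (high front unrounded lax vowel) and /i/ (high front unrounded tense vowel) are both [−low], [−round], [+high], [−back], so none of the listed features separates them. (They do differ in [tense], which is not among the given features.) Every other pair in the inventory differs on at least one listed feature.

ɪ, i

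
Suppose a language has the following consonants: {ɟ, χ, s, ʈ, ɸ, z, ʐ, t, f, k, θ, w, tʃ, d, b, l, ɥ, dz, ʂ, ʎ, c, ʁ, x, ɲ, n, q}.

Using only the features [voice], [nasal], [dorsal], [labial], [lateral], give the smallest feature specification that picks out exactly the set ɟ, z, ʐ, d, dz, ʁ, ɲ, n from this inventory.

[+voice, −lateral, −labial]

Every target segment is [+voice], [−lateral], [−labial]; each remaining inventory member fails at least one of these. Each conjunct is needed — [−lateral, −labial] alone would also admit /χ, s, ʈ, t, …/; [+voice, −labial] alone would also admit /l, ʎ/; [+voice, −lateral] alone would also admit /w, b, ɥ/ — and no other combination of two listed features has exactly this extension, so three is the minimum.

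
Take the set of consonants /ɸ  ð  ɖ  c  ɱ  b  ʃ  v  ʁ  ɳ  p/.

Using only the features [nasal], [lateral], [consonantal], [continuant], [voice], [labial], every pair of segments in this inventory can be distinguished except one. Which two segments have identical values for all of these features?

ʁ, ð

Both /ʁ/ and /ð/ are [−nasal], [−lateral], [+consonantal], [+continuant], [+voice], [−labial]. Since the list omits [coronal] and [dorsal] — which do distinguish the voiced uvular fricative from the voiced dental fricative — this pair collapses; all other pairs remain distinct.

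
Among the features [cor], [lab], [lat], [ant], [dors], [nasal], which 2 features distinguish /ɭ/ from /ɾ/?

The two segments share [+coronal], [-labial], [-dorsal], [-nasal]. The only features from the list on which they differ: /ɭ/ is [+lateral] while /ɾ/ is [-lateral]; /ɭ/ is [-anterior] while /ɾ/ is [+anterior].

[lateral], [anterior]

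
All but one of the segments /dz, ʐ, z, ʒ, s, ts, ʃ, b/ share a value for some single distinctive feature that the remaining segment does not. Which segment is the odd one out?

b

[strident] (equivalently [labial], [coronal]) groups all but one: /s, ts, dz, ʒ, z, ʃ, ʐ/ share [+strident] while /b/ (voiced bilabial stop) alone is [-strident]. Removing any other segment would not leave a single-feature class that excludes it.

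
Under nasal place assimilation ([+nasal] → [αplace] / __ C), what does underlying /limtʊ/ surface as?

The only nasal preceding a consonant is /m/ before /t/. /t/ is [+coronal], so /m/ → /n/, giving [lintʊ].

[lintʊ]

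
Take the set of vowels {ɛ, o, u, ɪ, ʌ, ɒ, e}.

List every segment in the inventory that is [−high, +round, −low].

o

Eliminate segments failing any feature: /ɛ, ʌ, e/ are [−round]; /u, ɪ/ are [+high]; /ɒ/ is [+low]. The remaining /o/ satisfy [−high], [+round], [−low].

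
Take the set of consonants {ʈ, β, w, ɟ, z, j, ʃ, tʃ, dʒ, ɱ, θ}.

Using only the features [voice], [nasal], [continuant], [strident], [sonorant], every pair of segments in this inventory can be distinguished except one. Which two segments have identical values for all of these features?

w, j

On the given features, /w/ and /j/ have an identical profile: [+voice], [−nasal], [+continuant], [−strident], [+sonorant]. No other two segments in the inventory coincide on all 5 features. (They do differ in [labial], [round] and [back], which are not among the given features.)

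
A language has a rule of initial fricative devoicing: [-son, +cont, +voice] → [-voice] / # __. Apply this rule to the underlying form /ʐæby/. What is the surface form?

[ʂæby]

/ʐ/ satisfies [-son, +cont, +voice] and sits in # __. The [-voice] counterpart of the voiced retroflex fricative is /ʂ/. Other segments in /ʐæby/ either fail the structural description or are not in the environment, so the surface form is [ʂæby].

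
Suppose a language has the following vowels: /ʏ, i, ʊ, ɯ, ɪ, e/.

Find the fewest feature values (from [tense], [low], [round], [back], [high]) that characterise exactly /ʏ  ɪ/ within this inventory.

The class [-back], [-tense] has exactly /ʏ, ɪ/ as its extension in this inventory. No smaller conjunction from the listed features achieves this: [-tense] alone would also admit /ʊ/; [-back] alone would also admit /i, e/; and checking the remaining single features turns up none with this extension.

[-back, -tense]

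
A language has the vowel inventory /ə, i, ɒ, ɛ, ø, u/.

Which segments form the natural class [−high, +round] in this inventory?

Checking each segment against [−high], [+round]: /ɒ/ (low back rounded vowel), /ø/ (mid front rounded tense vowel) satisfy every feature; every other segment in the inventory fails at least one.

ɒ, ø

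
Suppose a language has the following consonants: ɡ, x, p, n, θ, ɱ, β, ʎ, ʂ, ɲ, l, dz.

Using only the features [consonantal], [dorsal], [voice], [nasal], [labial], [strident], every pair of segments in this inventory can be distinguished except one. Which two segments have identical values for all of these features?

Both /ʎ/ and /ɡ/ are [+consonantal], [+dorsal], [+voice], [−nasal], [−labial], [−strident]. Since the list omits [sonorant], [lateral] and [back] — which do distinguish the palatal lateral approximant from the voiced velar stop — this pair collapses; all other pairs remain distinct.

ʎ, ɡ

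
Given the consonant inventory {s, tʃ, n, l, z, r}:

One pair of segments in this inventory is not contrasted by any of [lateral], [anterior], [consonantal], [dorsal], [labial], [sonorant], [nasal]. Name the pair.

/z/ (voiced alveolar fricative) and /s/ (voiceless alveolar fricative) are both [−lateral], [+anterior], [+consonantal], [−dorsal], [−labial], [−sonorant], [−nasal], so none of the listed features separates them. (They do differ in [voice], which is not among the given features.) Every other pair in the inventory differs on at least one listed feature.

z, s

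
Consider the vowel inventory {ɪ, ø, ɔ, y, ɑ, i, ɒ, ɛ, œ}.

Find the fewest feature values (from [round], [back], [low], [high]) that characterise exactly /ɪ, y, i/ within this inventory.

/ɪ, y, i/ are exactly the [+high] segments in the inventory, so a single feature suffices.

[+high]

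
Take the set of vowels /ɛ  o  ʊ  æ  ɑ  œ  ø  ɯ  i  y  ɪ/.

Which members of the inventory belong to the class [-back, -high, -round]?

ɛ, æ

Checking each segment against [-back], [-high], [-round]: /ɛ/ (mid front unrounded lax vowel), /æ/ (low front unrounded vowel) satisfy every feature; every other segment in the inventory fails at least one.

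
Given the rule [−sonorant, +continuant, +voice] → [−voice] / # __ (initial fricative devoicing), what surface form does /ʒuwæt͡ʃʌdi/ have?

/ʒ/ satisfies [−sonorant, +continuant, +voice] and sits in # __. The [−voice] counterpart of the voiced postalveolar fricative is /ʃ/. Other segments in /ʒuwæt͡ʃʌdi/ either fail the structural description or are not in the environment, so the surface form is [ʃuwæt͡ʃʌdi].

[ʃuwæt͡ʃʌdi]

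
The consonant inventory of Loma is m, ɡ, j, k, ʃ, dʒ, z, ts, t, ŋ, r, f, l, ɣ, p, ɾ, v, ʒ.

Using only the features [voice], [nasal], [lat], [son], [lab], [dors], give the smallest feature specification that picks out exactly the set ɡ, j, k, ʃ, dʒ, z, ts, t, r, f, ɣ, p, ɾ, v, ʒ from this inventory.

Every target segment is [−nasal], [−lateral]; each remaining inventory member fails at least one of these. Each conjunct is needed — [−lateral] alone would also admit /m, ŋ/; [−nasal] alone would also admit /l/ — and no other single listed feature has exactly this extension, so two is the minimum.

[−nasal, −lat]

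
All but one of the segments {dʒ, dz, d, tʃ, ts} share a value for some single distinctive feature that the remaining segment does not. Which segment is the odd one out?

d

/dʒ, tʃ, ts, dz/ are all [+delayed release], but /d/ (voiced alveolar stop) is [-delayed release]. No other single segment can be removed to leave a set sharing one feature value that the removed segment lacks, so /d/ is the odd one out.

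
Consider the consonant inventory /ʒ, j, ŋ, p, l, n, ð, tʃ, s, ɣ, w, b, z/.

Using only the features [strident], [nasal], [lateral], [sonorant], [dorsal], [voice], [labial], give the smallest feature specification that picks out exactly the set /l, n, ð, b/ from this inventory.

[+voice, −strident, −dorsal]

Every target segment is [+voice], [−strident], [−dorsal]; each remaining inventory member fails at least one of these. Each conjunct is needed — [−strident, −dorsal] alone would also admit /p/; [+voice, −dorsal] alone would also admit /ʒ, z/; [+voice, −strident] alone would also admit /j, ŋ, ɣ, w/ — and no other combination of two listed features has exactly this extension, so three is the minimum.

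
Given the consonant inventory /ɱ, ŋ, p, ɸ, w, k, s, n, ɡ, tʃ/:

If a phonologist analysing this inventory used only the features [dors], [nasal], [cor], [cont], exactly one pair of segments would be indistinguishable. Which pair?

On the given features, /ɡ/ and /k/ have an identical profile: [+dorsal], [−nasal], [−coronal], [−continuant]. No other two segments in the inventory coincide on all 4 features. (They do differ in [voice], which is not among the given features.)

ɡ, k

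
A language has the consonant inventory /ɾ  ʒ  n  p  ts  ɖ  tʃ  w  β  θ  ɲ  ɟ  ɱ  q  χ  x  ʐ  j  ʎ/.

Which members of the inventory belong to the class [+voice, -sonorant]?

ʒ, ɖ, β, ɟ, ʐ

The [+voice] segments are /ɾ, ʒ, n, ɖ, w, β, ɲ, ɟ, ɱ, ʐ, j, ʎ/.
Among these, [-sonorant] leaves /ʒ, ɖ, β, ɟ, ʐ/.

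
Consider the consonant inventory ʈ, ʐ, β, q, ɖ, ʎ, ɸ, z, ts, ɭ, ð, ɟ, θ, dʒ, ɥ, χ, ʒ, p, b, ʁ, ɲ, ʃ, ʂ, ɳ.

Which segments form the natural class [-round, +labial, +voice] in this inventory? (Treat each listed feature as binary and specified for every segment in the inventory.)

β, b

Eliminate segments failing any feature: /ʈ, ʐ, q, ɖ, ʎ, z, ts, ɭ, ð, ɟ, θ, dʒ, χ, ʒ, ʁ, ɲ, ʃ, ʂ, ɳ/ are [-labial]; /ɸ, p/ are [-voice]; /ɥ/ is [+round]. The remaining /β, b/ satisfy [-round], [+labial], [+voice].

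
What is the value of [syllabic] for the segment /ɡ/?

[−syllabic]

/ɡ/ is the voiced velar stop. The feature [syllabic] marks segments able to form a syllable nucleus; /ɡ/ lacks this property, so it is [−syllabic].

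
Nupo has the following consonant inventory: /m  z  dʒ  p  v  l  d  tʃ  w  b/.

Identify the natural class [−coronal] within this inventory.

m, p, v, w, b

The feature [coronal] marks segments articulated with the tongue front (tip or blade). In this inventory /m, p, v, w, b/ lack that property, so they are [−coronal]; /z, dʒ, l, d, tʃ/ are [+coronal].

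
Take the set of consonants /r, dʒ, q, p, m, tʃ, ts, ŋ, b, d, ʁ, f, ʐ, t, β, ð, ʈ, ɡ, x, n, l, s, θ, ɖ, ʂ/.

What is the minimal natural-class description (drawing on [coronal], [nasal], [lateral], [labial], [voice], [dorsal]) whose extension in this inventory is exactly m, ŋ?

[+nasal, -coronal]

Every target segment is [+nasal], [-coronal]; each remaining inventory member fails at least one of these. Each conjunct is needed — [-coronal] alone would also admit /q, p, b, ʁ, …/; [+nasal] alone would also admit /n/ — and no other single listed feature has exactly this extension, so two is the minimum.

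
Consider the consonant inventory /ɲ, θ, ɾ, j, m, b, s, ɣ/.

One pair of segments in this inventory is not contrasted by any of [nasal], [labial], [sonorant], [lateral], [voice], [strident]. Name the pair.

j, ɾ

Both /j/ and /ɾ/ are [-nasal], [-labial], [+sonorant], [-lateral], [+voice], [-strident]. Since the list omits [dorsal] — which does distinguish the palatal glide from the alveolar tap — this pair collapses; all other pairs remain distinct.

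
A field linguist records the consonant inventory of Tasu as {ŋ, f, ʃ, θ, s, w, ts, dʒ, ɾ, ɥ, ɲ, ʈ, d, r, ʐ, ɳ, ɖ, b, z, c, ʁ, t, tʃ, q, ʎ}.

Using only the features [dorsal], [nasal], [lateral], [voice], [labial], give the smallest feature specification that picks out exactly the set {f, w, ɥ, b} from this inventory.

[+labial]

Every target segment is [+labial] and no other inventory member is, so one feature is enough.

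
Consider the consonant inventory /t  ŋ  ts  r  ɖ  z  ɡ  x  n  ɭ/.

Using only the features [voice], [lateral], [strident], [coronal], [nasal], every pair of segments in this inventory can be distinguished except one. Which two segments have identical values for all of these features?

Both /r/ and /ɖ/ are [+voice], [-lateral], [-strident], [+coronal], [-nasal]. Since the list omits [sonorant], [continuant] and [anterior] — which do distinguish the alveolar trill from the voiced retroflex stop — this pair collapses; all other pairs remain distinct.

r, ɖ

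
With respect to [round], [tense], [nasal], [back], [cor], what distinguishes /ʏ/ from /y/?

[tense]

The two segments share [+round], [−nasal], [−back], [−coronal]. The only feature from the list on which they differ: /ʏ/ is [−tense] while /y/ is [+tense].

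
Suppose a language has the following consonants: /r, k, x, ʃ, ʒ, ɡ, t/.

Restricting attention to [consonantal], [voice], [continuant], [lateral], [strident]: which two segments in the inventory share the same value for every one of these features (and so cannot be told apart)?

k, t

/k/ (voiceless velar stop) and /t/ (voiceless alveolar stop) are both [+consonantal], [−voice], [−continuant], [−lateral], [−strident], so none of the listed features separates them. (They do differ in [coronal] and [dorsal], which are not among the given features.) Every other pair in the inventory differs on at least one listed feature.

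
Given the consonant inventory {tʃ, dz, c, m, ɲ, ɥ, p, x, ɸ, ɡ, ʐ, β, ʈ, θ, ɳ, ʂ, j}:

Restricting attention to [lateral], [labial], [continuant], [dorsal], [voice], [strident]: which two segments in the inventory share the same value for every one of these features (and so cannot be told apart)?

ɲ, ɡ

/ɲ/ (palatal nasal) and /ɡ/ (voiced velar stop) are both [-lateral], [-labial], [-continuant], [+dorsal], [+voice], [-strident], so none of the listed features separates them. (They do differ in [sonorant], [nasal] and [back], which are not among the given features.) Every other pair in the inventory differs on at least one listed feature.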